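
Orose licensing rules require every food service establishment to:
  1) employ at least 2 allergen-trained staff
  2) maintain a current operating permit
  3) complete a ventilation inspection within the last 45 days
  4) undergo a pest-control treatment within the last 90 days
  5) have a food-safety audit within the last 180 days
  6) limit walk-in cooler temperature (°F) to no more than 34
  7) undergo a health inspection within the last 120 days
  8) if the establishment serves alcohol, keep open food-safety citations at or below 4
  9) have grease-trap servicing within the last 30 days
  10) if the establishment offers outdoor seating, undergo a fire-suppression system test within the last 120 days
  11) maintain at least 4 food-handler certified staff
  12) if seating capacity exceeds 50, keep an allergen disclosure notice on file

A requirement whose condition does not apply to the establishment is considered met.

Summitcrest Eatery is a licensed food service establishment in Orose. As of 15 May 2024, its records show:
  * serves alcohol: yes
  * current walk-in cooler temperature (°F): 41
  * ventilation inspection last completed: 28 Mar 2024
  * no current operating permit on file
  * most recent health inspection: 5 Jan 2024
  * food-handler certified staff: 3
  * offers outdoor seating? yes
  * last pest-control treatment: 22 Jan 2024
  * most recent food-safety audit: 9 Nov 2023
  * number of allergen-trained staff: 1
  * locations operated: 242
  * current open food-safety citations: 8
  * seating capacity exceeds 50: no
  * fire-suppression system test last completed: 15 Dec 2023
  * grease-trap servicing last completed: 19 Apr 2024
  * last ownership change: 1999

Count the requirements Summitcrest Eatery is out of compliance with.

10

1. allergen-trained staff 1 < 2 → not met
2. current operating permit absent → not met
3. ventilation inspection 48 days ago vs limit 45 → not met
4. pest-control treatment 114 days ago vs limit 90 → not met
5. food-safety audit 188 days ago vs limit 180 → not met
6. walk-in cooler temperature (°F) 41 > 34 → not met
7. health inspection 131 days ago vs limit 120 → not met
8. condition 'serves alcohol' holds; open food-safety citations 8 > 4 → not met
9. grease-trap servicing 26 days ago vs limit 30 → met
10. condition 'offers outdoor seating' holds; fire-suppression system test 152 days ago vs limit 120 → not met
11. food-handler certified staff 3 < 4 → not met
12. condition 'seating capacity exceeds 50' does not hold → requirement n/a → met
Not met: 10 of 12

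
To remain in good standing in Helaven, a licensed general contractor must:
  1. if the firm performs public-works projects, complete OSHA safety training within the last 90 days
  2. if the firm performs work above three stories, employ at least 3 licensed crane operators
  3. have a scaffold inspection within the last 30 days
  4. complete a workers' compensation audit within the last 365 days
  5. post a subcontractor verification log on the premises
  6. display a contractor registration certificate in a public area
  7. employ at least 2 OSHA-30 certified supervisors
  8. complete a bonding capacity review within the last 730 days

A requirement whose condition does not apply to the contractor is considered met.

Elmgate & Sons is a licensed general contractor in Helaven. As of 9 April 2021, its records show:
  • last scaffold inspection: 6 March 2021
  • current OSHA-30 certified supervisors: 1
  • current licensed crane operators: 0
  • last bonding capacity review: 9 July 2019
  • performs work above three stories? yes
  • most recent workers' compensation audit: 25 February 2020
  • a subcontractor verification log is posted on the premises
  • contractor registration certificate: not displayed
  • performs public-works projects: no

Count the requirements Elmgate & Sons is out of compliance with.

5

1. condition 'performs public-works projects' does not hold → requirement n/a → met
2. condition 'performs work above three stories' holds; licensed crane operators 0 < 3 → not met
3. scaffold inspection 34 days ago vs limit 30 → not met
4. workers' compensation audit 409 days ago vs limit 365 → not met
5. subcontractor verification log present → met
6. contractor registration certificate absent → not met
7. OSHA-30 certified supervisors 1 < 2 → not met
8. bonding capacity review 640 days ago vs limit 730 → met
Not met: 5 of 8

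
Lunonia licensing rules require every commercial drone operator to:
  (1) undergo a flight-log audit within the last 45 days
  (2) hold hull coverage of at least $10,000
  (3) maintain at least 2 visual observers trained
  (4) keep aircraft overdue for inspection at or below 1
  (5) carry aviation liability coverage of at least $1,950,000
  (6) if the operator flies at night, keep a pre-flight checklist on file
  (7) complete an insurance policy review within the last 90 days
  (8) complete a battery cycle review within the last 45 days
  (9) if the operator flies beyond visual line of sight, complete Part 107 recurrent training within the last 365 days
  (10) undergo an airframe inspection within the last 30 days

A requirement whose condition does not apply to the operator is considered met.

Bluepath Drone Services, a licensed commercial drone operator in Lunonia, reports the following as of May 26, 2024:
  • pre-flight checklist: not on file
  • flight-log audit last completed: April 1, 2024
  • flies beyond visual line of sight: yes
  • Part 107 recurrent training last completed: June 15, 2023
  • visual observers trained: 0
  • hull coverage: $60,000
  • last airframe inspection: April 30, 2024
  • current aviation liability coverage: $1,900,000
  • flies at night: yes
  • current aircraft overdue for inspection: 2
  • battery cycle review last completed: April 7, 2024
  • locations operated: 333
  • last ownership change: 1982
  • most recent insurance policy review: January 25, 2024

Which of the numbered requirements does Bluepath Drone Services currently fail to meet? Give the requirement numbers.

1, 3, 4, 5, 6, 7, 8

1. flight-log audit 55 days ago vs limit 45 → not met
2. hull coverage $60,000 ≥ $10,000 → met
3. visual observers trained 0 < 2 → not met
4. aircraft overdue for inspection 2 > 1 → not met
5. aviation liability coverage $1,900,000 < $1,950,000 → not met
6. condition 'flies at night' holds; pre-flight checklist absent → not met
7. insurance policy review 122 days ago vs limit 90 → not met
8. battery cycle review 49 days ago vs limit 45 → not met
9. condition 'flies beyond visual line of sight' holds; Part 107 recurrent training 346 days ago vs limit 365 → met
10. airframe inspection 26 days ago vs limit 30 → met
Not met: 1, 3, 4, 5, 6, 7, 8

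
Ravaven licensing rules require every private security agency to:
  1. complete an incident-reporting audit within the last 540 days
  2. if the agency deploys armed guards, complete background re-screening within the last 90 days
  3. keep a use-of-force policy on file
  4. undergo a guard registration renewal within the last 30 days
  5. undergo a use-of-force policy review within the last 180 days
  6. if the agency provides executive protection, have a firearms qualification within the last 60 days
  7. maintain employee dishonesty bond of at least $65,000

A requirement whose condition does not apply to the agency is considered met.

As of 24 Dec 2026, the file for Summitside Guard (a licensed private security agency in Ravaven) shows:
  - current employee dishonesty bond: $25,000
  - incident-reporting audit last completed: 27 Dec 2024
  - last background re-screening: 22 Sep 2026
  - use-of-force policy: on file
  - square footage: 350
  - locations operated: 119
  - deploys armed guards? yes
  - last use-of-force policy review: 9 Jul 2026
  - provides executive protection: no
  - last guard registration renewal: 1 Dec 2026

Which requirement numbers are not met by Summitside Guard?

1. incident-reporting audit 727 days ago vs limit 540 → not met
2. condition 'deploys armed guards' holds; background re-screening 93 days ago vs limit 90 → not met
3. use-of-force policy present → met
4. guard registration renewal 23 days ago vs limit 30 → met
5. use-of-force policy review 168 days ago vs limit 180 → met
6. condition 'provides executive protection' does not hold → requirement n/a → met
7. employee dishonesty bond $25,000 < $65,000 → not met
Not met: 1, 2, 7

1, 2, 7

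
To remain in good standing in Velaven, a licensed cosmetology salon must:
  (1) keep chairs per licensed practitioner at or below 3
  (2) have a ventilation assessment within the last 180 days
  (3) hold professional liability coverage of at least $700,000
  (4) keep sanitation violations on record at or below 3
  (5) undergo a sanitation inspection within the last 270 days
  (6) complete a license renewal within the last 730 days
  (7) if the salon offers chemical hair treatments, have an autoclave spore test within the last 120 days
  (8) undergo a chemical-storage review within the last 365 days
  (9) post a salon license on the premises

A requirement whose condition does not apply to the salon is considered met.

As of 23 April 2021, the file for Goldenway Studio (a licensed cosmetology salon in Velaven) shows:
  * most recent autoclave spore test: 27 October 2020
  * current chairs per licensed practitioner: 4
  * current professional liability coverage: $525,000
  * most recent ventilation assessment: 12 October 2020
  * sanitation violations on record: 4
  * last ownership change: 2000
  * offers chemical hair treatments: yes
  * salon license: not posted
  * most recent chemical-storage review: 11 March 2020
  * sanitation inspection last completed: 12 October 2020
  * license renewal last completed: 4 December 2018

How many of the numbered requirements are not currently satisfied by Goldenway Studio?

1. chairs per licensed practitioner 4 > 3 → not met
2. ventilation assessment 193 days ago vs limit 180 → not met
3. professional liability coverage $525,000 < $700,000 → not met
4. sanitation violations on record 4 > 3 → not met
5. sanitation inspection 193 days ago vs limit 270 → met
6. license renewal 871 days ago vs limit 730 → not met
7. condition 'offers chemical hair treatments' holds; autoclave spore test 178 days ago vs limit 120 → not met
8. chemical-storage review 408 days ago vs limit 365 → not met
9. salon license absent → not met
Not met: 8 of 9

8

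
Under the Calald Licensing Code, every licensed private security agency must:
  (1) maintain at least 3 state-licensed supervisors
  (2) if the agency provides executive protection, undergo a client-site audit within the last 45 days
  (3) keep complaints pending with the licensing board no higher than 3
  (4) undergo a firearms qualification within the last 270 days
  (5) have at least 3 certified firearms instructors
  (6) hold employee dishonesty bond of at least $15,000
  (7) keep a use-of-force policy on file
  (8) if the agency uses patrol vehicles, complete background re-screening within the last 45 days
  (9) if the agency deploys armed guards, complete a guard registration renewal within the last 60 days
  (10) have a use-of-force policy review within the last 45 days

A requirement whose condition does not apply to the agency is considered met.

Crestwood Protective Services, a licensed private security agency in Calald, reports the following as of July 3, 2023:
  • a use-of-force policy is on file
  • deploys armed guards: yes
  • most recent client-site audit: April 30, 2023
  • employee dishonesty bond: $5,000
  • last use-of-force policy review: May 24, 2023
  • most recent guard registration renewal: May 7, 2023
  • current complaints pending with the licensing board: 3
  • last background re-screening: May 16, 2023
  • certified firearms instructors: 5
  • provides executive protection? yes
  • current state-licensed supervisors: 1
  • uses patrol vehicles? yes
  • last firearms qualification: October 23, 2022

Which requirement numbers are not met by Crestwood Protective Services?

1. state-licensed supervisors 1 < 3 → not met
2. condition 'provides executive protection' holds; client-site audit 64 days ago vs limit 45 → not met
3. complaints pending with the licensing board 3 ≤ 3 → met
4. firearms qualification 253 days ago vs limit 270 → met
5. certified firearms instructors 5 ≥ 3 → met
6. employee dishonesty bond $5,000 < $15,000 → not met
7. use-of-force policy present → met
8. condition 'uses patrol vehicles' holds; background re-screening 48 days ago vs limit 45 → not met
9. condition 'deploys armed guards' holds; guard registration renewal 57 days ago vs limit 60 → met
10. use-of-force policy review 40 days ago vs limit 45 → met
Not met: 1, 2, 6, 8

1, 2, 6, 8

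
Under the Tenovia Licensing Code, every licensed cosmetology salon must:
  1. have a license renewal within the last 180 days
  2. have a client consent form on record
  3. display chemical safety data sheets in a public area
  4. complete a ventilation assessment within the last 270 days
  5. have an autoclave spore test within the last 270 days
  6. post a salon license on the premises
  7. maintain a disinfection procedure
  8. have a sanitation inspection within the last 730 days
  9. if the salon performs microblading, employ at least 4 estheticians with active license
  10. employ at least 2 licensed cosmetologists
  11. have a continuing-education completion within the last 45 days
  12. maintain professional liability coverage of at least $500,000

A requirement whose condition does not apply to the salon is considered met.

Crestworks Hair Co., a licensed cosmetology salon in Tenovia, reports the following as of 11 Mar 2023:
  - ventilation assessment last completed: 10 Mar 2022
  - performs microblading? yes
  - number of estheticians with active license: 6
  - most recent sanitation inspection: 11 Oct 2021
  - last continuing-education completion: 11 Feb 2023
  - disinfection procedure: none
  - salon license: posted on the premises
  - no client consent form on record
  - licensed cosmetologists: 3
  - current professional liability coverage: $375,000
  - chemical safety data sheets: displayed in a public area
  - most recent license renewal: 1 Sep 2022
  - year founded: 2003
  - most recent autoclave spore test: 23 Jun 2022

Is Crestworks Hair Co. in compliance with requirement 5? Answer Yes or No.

Yes

5. autoclave spore test 261 days ago vs limit 270 → met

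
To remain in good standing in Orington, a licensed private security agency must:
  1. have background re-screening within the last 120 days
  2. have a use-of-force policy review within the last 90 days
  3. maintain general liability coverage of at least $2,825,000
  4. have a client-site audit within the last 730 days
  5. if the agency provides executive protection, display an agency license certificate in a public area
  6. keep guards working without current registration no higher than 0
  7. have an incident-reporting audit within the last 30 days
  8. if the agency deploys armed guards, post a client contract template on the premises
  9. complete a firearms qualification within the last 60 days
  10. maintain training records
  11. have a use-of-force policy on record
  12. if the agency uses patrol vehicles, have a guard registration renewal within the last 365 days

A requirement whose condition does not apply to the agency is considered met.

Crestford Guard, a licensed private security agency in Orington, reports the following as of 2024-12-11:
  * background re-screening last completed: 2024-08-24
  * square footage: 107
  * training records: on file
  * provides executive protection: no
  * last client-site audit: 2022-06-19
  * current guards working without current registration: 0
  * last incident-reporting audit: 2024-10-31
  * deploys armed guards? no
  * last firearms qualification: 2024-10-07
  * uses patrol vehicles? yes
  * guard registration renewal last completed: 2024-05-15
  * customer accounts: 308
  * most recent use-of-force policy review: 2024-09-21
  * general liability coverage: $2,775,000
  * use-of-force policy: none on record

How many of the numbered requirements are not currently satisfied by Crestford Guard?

1. background re-screening 109 days ago vs limit 120 → met
2. use-of-force policy review 81 days ago vs limit 90 → met
3. general liability coverage $2,775,000 < $2,825,000 → not met
4. client-site audit 906 days ago vs limit 730 → not met
5. condition 'provides executive protection' does not hold → requirement n/a → met
6. guards working without current registration 0 ≤ 0 → met
7. incident-reporting audit 41 days ago vs limit 30 → not met
8. condition 'deploys armed guards' does not hold → requirement n/a → met
9. firearms qualification 65 days ago vs limit 60 → not met
10. training records present → met
11. use-of-force policy absent → not met
12. condition 'uses patrol vehicles' holds; guard registration renewal 210 days ago vs limit 365 → met
Not met: 5 of 12

5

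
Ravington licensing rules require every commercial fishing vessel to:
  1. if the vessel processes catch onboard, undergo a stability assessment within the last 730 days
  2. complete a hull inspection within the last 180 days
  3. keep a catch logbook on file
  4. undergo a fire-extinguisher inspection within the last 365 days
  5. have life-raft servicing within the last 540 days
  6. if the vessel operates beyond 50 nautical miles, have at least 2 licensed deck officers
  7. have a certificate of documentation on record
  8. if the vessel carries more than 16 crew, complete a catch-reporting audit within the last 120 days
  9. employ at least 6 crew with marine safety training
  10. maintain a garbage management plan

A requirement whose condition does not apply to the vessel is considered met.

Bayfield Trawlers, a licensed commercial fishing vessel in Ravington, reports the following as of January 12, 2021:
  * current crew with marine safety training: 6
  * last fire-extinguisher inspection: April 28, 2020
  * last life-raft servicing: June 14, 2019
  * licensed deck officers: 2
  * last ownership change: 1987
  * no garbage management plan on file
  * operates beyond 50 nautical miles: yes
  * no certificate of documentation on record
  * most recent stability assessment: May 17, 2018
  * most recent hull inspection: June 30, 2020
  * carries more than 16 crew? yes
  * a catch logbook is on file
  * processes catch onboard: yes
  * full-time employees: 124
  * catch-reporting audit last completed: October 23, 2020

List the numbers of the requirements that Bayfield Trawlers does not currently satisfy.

1, 2, 5, 7, 10

1. condition 'processes catch onboard' holds; stability assessment 971 days ago vs limit 730 → not met
2. hull inspection 196 days ago vs limit 180 → not met
3. catch logbook present → met
4. fire-extinguisher inspection 259 days ago vs limit 365 → met
5. life-raft servicing 578 days ago vs limit 540 → not met
6. condition 'operates beyond 50 nautical miles' holds; licensed deck officers 2 ≥ 2 → met
7. certificate of documentation absent → not met
8. condition 'carries more than 16 crew' holds; catch-reporting audit 81 days ago vs limit 120 → met
9. crew with marine safety training 6 ≥ 6 → met
10. garbage management plan absent → not met
Not met: 1, 2, 5, 7, 10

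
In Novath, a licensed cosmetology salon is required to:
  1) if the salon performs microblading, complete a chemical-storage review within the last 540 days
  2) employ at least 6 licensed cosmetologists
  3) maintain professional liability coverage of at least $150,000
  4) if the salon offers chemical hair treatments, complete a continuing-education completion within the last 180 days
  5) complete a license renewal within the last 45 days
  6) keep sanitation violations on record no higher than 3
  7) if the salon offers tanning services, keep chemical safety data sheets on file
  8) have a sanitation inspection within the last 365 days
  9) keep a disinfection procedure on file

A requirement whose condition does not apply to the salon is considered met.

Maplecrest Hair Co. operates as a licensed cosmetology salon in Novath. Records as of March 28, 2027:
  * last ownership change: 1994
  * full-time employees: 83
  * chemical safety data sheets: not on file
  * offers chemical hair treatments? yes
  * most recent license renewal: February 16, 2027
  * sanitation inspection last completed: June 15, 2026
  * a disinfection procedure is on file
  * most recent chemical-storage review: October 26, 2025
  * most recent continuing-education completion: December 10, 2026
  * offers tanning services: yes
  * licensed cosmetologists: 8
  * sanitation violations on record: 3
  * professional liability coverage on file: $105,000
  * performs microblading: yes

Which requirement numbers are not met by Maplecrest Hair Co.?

3, 7

1. condition 'performs microblading' holds; chemical-storage review 518 days ago vs limit 540 → met
2. licensed cosmetologists 8 ≥ 6 → met
3. professional liability coverage $105,000 < $150,000 → not met
4. condition 'offers chemical hair treatments' holds; continuing-education completion 108 days ago vs limit 180 → met
5. license renewal 40 days ago vs limit 45 → met
6. sanitation violations on record 3 ≤ 3 → met
7. condition 'offers tanning services' holds; chemical safety data sheets absent → not met
8. sanitation inspection 286 days ago vs limit 365 → met
9. disinfection procedure present → met
Not met: 3, 7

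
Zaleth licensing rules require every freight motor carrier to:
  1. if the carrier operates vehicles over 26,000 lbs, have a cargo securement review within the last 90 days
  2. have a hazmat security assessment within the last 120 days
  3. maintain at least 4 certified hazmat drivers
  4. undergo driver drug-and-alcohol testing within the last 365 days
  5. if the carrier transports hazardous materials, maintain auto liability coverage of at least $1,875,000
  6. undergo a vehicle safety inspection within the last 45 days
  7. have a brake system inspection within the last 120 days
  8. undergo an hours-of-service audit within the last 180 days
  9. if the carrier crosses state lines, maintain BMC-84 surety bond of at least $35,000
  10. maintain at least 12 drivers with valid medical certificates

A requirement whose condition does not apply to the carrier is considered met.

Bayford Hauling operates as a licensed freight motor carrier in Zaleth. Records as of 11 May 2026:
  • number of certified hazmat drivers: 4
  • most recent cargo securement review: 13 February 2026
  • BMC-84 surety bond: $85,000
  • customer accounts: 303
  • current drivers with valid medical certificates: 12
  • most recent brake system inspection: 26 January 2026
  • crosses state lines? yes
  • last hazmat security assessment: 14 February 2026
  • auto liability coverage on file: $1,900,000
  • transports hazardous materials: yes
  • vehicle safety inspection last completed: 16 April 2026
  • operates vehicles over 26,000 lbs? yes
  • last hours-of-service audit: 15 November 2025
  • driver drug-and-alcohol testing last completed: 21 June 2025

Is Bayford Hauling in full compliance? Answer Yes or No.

Yes

1. condition 'operates vehicles over 26,000 lbs' holds; cargo securement review 87 days ago vs limit 90 → met
2. hazmat security assessment 86 days ago vs limit 120 → met
3. certified hazmat drivers 4 ≥ 4 → met
4. driver drug-and-alcohol testing 324 days ago vs limit 365 → met
5. condition 'transports hazardous materials' holds; auto liability coverage $1,900,000 ≥ $1,875,000 → met
6. vehicle safety inspection 25 days ago vs limit 45 → met
7. brake system inspection 105 days ago vs limit 120 → met
8. hours-of-service audit 177 days ago vs limit 180 → met
9. condition 'crosses state lines' holds; BMC-84 surety bond $85,000 ≥ $35,000 → met
10. drivers with valid medical certificates 12 ≥ 12 → met
All met.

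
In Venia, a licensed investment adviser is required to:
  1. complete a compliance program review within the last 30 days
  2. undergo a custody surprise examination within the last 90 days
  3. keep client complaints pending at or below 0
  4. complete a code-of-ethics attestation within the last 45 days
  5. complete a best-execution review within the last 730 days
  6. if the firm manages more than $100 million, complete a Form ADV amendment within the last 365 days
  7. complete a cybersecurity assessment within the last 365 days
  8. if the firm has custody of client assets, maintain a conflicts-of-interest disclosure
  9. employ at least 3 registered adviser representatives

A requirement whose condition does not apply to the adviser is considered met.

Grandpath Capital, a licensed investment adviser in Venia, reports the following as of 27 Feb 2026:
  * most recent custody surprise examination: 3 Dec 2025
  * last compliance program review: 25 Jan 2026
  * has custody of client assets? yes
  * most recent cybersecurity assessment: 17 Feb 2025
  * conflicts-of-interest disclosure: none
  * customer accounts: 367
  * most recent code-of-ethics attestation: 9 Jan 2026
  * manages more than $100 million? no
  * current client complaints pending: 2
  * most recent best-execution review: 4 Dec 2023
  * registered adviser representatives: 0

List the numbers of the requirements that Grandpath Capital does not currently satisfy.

1, 3, 4, 5, 7, 8, 9

1. compliance program review 33 days ago vs limit 30 → not met
2. custody surprise examination 86 days ago vs limit 90 → met
3. client complaints pending 2 > 0 → not met
4. code-of-ethics attestation 49 days ago vs limit 45 → not met
5. best-execution review 816 days ago vs limit 730 → not met
6. condition 'manages more than $100 million' does not hold → requirement n/a → met
7. cybersecurity assessment 375 days ago vs limit 365 → not met
8. condition 'has custody of client assets' holds; conflicts-of-interest disclosure absent → not met
9. registered adviser representatives 0 < 3 → not met
Not met: 1, 3, 4, 5, 7, 8, 9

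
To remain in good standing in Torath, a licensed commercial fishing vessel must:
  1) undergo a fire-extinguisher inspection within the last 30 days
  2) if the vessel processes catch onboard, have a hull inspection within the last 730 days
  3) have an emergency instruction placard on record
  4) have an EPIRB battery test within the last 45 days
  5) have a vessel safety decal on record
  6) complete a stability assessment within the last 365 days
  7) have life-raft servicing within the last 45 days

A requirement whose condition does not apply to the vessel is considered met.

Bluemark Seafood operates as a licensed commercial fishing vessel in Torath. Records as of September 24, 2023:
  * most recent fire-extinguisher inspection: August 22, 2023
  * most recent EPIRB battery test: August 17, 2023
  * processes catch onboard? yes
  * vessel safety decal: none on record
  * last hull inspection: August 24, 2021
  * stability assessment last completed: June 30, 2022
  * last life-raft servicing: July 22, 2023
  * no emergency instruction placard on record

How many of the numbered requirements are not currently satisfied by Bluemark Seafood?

1. fire-extinguisher inspection 33 days ago vs limit 30 → not met
2. condition 'processes catch onboard' holds; hull inspection 761 days ago vs limit 730 → not met
3. emergency instruction placard absent → not met
4. EPIRB battery test 38 days ago vs limit 45 → met
5. vessel safety decal absent → not met
6. stability assessment 451 days ago vs limit 365 → not met
7. life-raft servicing 64 days ago vs limit 45 → not met
Not met: 6 of 7

6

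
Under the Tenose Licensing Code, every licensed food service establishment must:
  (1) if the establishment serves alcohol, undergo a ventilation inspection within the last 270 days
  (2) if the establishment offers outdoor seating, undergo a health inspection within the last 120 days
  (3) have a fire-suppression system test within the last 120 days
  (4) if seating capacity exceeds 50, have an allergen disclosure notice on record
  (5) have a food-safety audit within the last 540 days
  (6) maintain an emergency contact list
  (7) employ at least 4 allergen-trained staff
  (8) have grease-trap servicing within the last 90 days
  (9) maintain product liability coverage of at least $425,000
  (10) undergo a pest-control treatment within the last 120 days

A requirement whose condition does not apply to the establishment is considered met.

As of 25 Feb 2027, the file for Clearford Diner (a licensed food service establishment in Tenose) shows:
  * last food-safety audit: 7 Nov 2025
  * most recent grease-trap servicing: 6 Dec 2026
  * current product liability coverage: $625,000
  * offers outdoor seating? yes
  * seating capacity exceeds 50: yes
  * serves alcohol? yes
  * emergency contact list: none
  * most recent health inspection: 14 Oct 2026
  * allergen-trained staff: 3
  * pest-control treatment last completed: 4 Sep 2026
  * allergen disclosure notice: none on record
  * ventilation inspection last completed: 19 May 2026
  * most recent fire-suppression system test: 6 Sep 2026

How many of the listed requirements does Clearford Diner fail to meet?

1. condition 'serves alcohol' holds; ventilation inspection 282 days ago vs limit 270 → not met
2. condition 'offers outdoor seating' holds; health inspection 134 days ago vs limit 120 → not met
3. fire-suppression system test 172 days ago vs limit 120 → not met
4. condition 'seating capacity exceeds 50' holds; allergen disclosure notice absent → not met
5. food-safety audit 475 days ago vs limit 540 → met
6. emergency contact list absent → not met
7. allergen-trained staff 3 < 4 → not met
8. grease-trap servicing 81 days ago vs limit 90 → met
9. product liability coverage $625,000 ≥ $425,000 → met
10. pest-control treatment 174 days ago vs limit 120 → not met
Not met: 7 of 10

7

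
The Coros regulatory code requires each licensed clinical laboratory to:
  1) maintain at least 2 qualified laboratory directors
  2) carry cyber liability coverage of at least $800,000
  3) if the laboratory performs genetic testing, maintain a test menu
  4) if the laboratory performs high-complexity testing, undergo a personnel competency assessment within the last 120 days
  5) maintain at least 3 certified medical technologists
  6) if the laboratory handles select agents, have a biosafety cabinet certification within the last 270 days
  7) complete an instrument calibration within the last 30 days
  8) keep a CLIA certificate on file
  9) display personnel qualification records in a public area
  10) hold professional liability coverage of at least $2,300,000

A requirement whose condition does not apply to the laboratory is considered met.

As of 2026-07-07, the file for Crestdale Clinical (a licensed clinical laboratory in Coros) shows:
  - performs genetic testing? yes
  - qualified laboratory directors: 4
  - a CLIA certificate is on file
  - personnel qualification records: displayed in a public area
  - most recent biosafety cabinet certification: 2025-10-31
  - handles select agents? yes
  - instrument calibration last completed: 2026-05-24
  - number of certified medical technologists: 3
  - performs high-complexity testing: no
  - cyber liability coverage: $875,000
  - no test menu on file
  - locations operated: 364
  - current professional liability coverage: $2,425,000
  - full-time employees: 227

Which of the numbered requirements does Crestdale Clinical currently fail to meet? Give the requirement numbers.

3, 7

1. qualified laboratory directors 4 ≥ 2 → met
2. cyber liability coverage $875,000 ≥ $800,000 → met
3. condition 'performs genetic testing' holds; test menu absent → not met
4. condition 'performs high-complexity testing' does not hold → requirement n/a → met
5. certified medical technologists 3 ≥ 3 → met
6. condition 'handles select agents' holds; biosafety cabinet certification 249 days ago vs limit 270 → met
7. instrument calibration 44 days ago vs limit 30 → not met
8. CLIA certificate present → met
9. personnel qualification records present → met
10. professional liability coverage $2,425,000 ≥ $2,300,000 → met
Not met: 3, 7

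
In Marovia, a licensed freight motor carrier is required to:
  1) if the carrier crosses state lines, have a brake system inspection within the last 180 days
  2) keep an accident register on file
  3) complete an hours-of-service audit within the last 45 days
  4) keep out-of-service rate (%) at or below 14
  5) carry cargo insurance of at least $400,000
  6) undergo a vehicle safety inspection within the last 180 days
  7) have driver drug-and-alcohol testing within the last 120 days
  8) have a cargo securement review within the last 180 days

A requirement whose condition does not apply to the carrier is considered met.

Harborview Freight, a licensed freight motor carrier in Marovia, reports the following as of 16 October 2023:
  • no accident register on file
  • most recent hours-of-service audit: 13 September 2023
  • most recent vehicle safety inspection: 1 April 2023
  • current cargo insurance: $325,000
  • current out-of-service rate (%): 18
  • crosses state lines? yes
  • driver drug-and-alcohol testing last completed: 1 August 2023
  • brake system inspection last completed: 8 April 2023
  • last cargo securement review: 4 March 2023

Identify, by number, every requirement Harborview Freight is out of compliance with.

1, 2, 4, 5, 6, 8

1. condition 'crosses state lines' holds; brake system inspection 191 days ago vs limit 180 → not met
2. accident register absent → not met
3. hours-of-service audit 33 days ago vs limit 45 → met
4. out-of-service rate (%) 18 > 14 → not met
5. cargo insurance $325,000 < $400,000 → not met
6. vehicle safety inspection 198 days ago vs limit 180 → not met
7. driver drug-and-alcohol testing 76 days ago vs limit 120 → met
8. cargo securement review 226 days ago vs limit 180 → not met
Not met: 1, 2, 4, 5, 6, 8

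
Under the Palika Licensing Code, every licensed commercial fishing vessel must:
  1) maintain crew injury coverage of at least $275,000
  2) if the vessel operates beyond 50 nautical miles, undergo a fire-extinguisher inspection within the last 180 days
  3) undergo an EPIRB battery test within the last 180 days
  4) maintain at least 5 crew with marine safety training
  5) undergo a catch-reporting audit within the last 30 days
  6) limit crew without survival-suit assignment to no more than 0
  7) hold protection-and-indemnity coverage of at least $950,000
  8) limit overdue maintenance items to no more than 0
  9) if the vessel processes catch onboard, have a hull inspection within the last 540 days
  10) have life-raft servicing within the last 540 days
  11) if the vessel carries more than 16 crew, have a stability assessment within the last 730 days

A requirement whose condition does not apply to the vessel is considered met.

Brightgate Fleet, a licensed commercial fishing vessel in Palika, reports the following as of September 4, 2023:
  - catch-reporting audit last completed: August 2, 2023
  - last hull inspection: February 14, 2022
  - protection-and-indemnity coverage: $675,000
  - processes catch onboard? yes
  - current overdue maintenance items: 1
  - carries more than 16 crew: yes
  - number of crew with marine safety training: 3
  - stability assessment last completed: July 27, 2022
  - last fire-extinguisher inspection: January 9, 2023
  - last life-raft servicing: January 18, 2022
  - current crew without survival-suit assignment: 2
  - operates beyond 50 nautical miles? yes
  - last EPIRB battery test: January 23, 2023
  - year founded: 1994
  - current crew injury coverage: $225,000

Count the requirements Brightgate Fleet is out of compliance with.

1. crew injury coverage $225,000 < $275,000 → not met
2. condition 'operates beyond 50 nautical miles' holds; fire-extinguisher inspection 238 days ago vs limit 180 → not met
3. EPIRB battery test 224 days ago vs limit 180 → not met
4. crew with marine safety training 3 < 5 → not met
5. catch-reporting audit 33 days ago vs limit 30 → not met
6. crew without survival-suit assignment 2 > 0 → not met
7. protection-and-indemnity coverage $675,000 < $950,000 → not met
8. overdue maintenance items 1 > 0 → not met
9. condition 'processes catch onboard' holds; hull inspection 567 days ago vs limit 540 → not met
10. life-raft servicing 594 days ago vs limit 540 → not met
11. condition 'carries more than 16 crew' holds; stability assessment 404 days ago vs limit 730 → met
Not met: 10 of 11

10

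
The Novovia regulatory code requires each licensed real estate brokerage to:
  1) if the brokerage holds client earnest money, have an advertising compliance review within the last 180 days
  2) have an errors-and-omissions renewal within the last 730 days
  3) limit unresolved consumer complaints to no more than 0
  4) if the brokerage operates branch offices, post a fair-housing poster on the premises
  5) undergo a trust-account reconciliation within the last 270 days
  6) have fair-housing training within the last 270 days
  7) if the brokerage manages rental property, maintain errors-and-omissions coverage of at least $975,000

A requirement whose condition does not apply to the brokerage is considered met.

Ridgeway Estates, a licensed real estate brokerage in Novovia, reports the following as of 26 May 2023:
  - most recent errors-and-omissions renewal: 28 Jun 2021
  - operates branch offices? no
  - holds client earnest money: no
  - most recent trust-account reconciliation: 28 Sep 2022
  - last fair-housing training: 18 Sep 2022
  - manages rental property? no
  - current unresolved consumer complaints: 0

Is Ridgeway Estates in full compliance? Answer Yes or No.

Yes

1. condition 'holds client earnest money' does not hold → requirement n/a → met
2. errors-and-omissions renewal 697 days ago vs limit 730 → met
3. unresolved consumer complaints 0 ≤ 0 → met
4. condition 'operates branch offices' does not hold → requirement n/a → met
5. trust-account reconciliation 240 days ago vs limit 270 → met
6. fair-housing training 250 days ago vs limit 270 → met
7. condition 'manages rental property' does not hold → requirement n/a → met
All met.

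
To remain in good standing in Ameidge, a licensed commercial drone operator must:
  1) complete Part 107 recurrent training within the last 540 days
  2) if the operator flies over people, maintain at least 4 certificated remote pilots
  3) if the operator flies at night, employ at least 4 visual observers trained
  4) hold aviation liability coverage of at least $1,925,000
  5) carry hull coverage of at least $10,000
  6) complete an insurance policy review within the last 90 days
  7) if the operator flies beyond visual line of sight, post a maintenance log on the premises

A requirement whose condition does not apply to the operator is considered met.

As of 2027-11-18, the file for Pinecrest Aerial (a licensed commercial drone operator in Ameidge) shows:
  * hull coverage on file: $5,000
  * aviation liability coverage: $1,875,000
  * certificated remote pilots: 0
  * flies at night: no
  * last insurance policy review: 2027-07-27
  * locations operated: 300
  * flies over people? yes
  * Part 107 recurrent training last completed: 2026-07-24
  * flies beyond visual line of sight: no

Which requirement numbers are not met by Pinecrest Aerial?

1. Part 107 recurrent training 482 days ago vs limit 540 → met
2. condition 'flies over people' holds; certificated remote pilots 0 < 4 → not met
3. condition 'flies at night' does not hold → requirement n/a → met
4. aviation liability coverage $1,875,000 < $1,925,000 → not met
5. hull coverage $5,000 < $10,000 → not met
6. insurance policy review 114 days ago vs limit 90 → not met
7. condition 'flies beyond visual line of sight' does not hold → requirement n/a → met
Not met: 2, 4, 5, 6

2, 4, 5, 6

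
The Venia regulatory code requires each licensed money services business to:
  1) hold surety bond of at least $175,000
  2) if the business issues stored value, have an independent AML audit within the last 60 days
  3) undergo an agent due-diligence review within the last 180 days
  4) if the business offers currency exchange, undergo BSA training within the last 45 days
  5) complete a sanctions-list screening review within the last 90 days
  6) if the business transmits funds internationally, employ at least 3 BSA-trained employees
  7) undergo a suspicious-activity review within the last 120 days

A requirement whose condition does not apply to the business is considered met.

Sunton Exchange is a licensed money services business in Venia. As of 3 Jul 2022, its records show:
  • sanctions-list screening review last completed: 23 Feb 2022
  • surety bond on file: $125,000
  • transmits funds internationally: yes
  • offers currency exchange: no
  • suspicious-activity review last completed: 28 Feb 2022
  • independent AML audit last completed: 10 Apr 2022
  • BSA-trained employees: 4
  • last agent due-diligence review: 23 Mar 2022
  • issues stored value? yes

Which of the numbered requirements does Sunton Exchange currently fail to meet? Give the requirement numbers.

1. surety bond $125,000 < $175,000 → not met
2. condition 'issues stored value' holds; independent AML audit 84 days ago vs limit 60 → not met
3. agent due-diligence review 102 days ago vs limit 180 → met
4. condition 'offers currency exchange' does not hold → requirement n/a → met
5. sanctions-list screening review 130 days ago vs limit 90 → not met
6. condition 'transmits funds internationally' holds; BSA-trained employees 4 ≥ 3 → met
7. suspicious-activity review 125 days ago vs limit 120 → not met
Not met: 1, 2, 5, 7

1, 2, 5, 7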